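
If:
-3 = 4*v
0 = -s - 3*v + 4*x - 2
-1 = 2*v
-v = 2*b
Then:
No Solution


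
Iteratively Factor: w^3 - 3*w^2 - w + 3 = (w + 1)*(w^2 - 4*w + 3) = (w - 1)*(w + 1)*(w - 3)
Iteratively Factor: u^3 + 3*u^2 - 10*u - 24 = (u + 4)*(u^2 - u - 6) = (u - 3)*(u + 4)*(u + 2)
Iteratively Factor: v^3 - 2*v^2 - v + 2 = (v - 1)*(v^2 - v - 2) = (v - 2)*(v - 1)*(v + 1)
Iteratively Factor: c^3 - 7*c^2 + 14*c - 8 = (c - 1)*(c^2 - 6*c + 8) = (c - 4)*(c - 1)*(c - 2)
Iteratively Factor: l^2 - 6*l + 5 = (l - 1)*(l - 5)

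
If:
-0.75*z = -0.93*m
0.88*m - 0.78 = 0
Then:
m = 0.89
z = 1.10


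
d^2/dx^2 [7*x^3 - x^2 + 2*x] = 42*x - 2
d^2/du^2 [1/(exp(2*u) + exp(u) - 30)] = (2*(2*exp(u) + 1)^2*exp(u) - (4*exp(u) + 1)*(exp(2*u) + exp(u) - 30))*exp(u)/(exp(2*u) + exp(u) - 30)^3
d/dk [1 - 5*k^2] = -10*k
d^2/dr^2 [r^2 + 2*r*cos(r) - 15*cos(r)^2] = -2*r*cos(r) - 60*sin(r)^2 - 4*sin(r) + 32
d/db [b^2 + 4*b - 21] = 2*b + 4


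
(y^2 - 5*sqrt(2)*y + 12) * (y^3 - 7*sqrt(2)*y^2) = y^5 - 12*sqrt(2)*y^4 + 82*y^3 - 84*sqrt(2)*y^2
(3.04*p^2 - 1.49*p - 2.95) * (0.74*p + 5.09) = 2.2496*p^3 + 14.371*p^2 - 9.7671*p - 15.0155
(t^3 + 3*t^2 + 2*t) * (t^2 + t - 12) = t^5 + 4*t^4 - 7*t^3 - 34*t^2 - 24*t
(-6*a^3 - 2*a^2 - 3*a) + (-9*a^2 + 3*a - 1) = -6*a^3 - 11*a^2 - 1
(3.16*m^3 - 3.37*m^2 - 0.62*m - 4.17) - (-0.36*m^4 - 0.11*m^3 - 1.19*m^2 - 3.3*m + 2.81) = 0.36*m^4 + 3.27*m^3 - 2.18*m^2 + 2.68*m - 6.98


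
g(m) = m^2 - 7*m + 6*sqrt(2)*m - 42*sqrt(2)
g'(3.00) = 7.49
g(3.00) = -45.94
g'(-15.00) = -28.51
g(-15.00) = 143.32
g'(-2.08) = -2.67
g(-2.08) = -58.16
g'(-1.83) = -2.17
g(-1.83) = -58.77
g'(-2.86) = -4.23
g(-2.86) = -55.47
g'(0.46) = 2.41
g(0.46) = -58.50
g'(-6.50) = -11.51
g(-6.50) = -26.80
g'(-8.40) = -15.31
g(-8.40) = -1.31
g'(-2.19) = -2.89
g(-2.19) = -57.85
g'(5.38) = 12.25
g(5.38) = -22.46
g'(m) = 2*m - 7 + 6*sqrt(2)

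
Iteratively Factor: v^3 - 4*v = (v - 2)*(v^2 + 2*v) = v*(v - 2)*(v + 2)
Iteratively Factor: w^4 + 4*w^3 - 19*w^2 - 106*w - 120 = (w + 4)*(w^3 - 19*w - 30) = (w + 3)*(w + 4)*(w^2 - 3*w - 10) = (w + 2)*(w + 3)*(w + 4)*(w - 5)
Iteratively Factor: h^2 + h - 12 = (h + 4)*(h - 3)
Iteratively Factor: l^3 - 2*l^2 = (l)*(l^2 - 2*l) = l^2*(l - 2)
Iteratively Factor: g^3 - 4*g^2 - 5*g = (g)*(g^2 - 4*g - 5) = g*(g + 1)*(g - 5)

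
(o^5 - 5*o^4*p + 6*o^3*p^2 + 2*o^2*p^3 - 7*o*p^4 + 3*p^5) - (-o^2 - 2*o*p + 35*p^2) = o^5 - 5*o^4*p + 6*o^3*p^2 + 2*o^2*p^3 + o^2 - 7*o*p^4 + 2*o*p + 3*p^5 - 35*p^2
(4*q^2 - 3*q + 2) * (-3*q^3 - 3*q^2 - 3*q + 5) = -12*q^5 - 3*q^4 - 9*q^3 + 23*q^2 - 21*q + 10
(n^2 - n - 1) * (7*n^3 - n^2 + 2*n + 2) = 7*n^5 - 8*n^4 - 4*n^3 + n^2 - 4*n - 2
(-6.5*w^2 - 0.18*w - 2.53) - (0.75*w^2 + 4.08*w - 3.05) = -7.25*w^2 - 4.26*w + 0.52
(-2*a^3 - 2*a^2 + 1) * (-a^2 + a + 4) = 2*a^5 - 10*a^3 - 9*a^2 + a + 4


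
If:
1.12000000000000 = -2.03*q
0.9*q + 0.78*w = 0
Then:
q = -0.55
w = 0.64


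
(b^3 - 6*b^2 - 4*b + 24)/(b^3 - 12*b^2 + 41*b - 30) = (b^2 - 4)/(b^2 - 6*b + 5)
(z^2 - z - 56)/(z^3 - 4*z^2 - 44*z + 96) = (z + 7)/(z^2 + 4*z - 12)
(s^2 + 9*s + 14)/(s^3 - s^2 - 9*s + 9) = (s^2 + 9*s + 14)/(s^3 - s^2 - 9*s + 9)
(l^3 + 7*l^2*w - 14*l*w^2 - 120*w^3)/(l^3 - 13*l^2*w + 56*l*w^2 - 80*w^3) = (l^2 + 11*l*w + 30*w^2)/(l^2 - 9*l*w + 20*w^2)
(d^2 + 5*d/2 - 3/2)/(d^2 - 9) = (d - 1/2)/(d - 3)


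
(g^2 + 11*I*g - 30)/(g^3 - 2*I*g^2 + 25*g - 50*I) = (g + 6*I)/(g^2 - 7*I*g - 10)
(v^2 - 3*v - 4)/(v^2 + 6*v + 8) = (v^2 - 3*v - 4)/(v^2 + 6*v + 8)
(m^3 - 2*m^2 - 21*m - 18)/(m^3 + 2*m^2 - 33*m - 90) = (m + 1)/(m + 5)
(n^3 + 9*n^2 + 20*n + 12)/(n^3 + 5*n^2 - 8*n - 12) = (n + 2)/(n - 2)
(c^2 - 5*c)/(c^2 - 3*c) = (c - 5)/(c - 3)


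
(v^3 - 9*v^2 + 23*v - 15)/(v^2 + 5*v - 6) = (v^2 - 8*v + 15)/(v + 6)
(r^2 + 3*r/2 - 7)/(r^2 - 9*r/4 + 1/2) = 2*(2*r + 7)/(4*r - 1)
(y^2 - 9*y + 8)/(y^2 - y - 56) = (y - 1)/(y + 7)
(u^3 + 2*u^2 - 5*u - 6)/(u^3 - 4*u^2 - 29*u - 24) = (u - 2)/(u - 8)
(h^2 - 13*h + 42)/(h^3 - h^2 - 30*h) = (h - 7)/(h*(h + 5))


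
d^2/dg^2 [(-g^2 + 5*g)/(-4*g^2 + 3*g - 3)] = 8*(-17*g^3 - 9*g^2 + 45*g - 9)/(64*g^6 - 144*g^5 + 252*g^4 - 243*g^3 + 189*g^2 - 81*g + 27)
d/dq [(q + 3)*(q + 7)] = 2*q + 10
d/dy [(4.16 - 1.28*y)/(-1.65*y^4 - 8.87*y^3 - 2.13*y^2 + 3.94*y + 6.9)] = (-6.336*y^4 + 4.7488*y^3 + 107.9712*y^2 + 17.7216*y - 25.2224)/(2.7225*y^8 + 29.271*y^7 + 85.7059*y^6 + 24.7842*y^5 - 88.1287*y^4 - 139.1904*y^3 - 13.8704*y^2 + 54.372*y + 47.61)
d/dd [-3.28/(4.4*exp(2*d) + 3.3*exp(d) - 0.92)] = (28.864*exp(d) + 10.824)*exp(d)/(4.4*exp(2*d) + 3.3*exp(d) - 0.92)^2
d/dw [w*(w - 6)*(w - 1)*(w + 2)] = 4*w^3 - 15*w^2 - 16*w + 12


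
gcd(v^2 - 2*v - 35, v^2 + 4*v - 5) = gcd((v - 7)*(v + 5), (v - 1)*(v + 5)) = v + 5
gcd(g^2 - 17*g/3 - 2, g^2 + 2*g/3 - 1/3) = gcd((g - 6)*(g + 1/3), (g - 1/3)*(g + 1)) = 1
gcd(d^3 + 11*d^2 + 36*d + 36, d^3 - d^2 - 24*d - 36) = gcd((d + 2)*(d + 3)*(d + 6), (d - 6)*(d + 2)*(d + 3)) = d^2 + 5*d + 6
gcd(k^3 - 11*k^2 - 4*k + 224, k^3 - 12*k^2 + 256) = k^2 - 4*k - 32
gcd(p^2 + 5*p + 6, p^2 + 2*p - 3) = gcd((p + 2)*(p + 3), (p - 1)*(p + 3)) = p + 3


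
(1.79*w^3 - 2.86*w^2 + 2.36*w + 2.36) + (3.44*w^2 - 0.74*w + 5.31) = 1.79*w^3 + 0.58*w^2 + 1.62*w + 7.67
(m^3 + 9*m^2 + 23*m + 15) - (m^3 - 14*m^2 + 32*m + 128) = 23*m^2 - 9*m - 113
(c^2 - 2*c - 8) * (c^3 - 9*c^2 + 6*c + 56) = c^5 - 11*c^4 + 16*c^3 + 116*c^2 - 160*c - 448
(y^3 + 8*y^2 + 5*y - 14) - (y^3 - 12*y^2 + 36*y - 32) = 20*y^2 - 31*y + 18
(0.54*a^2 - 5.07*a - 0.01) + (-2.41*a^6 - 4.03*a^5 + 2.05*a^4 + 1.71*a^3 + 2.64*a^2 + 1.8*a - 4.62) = -2.41*a^6 - 4.03*a^5 + 2.05*a^4 + 1.71*a^3 + 3.18*a^2 - 3.27*a - 4.63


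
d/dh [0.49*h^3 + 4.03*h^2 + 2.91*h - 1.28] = 1.47*h^2 + 8.06*h + 2.91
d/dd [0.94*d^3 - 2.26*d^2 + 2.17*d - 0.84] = 2.82*d^2 - 4.52*d + 2.17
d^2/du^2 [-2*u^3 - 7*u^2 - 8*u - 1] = -12*u - 14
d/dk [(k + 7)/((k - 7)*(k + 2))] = (-k^2 - 14*k + 21)/(k^4 - 10*k^3 - 3*k^2 + 140*k + 196)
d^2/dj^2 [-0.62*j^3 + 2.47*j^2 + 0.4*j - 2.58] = 4.94 - 3.72*j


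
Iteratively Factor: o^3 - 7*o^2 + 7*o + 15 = (o - 3)*(o^2 - 4*o - 5) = (o - 3)*(o + 1)*(o - 5)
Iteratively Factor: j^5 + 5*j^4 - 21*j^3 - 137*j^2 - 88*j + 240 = (j - 1)*(j^4 + 6*j^3 - 15*j^2 - 152*j - 240) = (j - 1)*(j + 4)*(j^3 + 2*j^2 - 23*j - 60) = (j - 1)*(j + 3)*(j + 4)*(j^2 - j - 20) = (j - 5)*(j - 1)*(j + 3)*(j + 4)*(j + 4)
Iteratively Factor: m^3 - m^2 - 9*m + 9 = (m - 3)*(m^2 + 2*m - 3) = (m - 3)*(m - 1)*(m + 3)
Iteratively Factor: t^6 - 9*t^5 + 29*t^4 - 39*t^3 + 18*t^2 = (t)*(t^5 - 9*t^4 + 29*t^3 - 39*t^2 + 18*t) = t*(t - 2)*(t^4 - 7*t^3 + 15*t^2 - 9*t) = t*(t - 2)*(t - 1)*(t^3 - 6*t^2 + 9*t) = t*(t - 3)*(t - 2)*(t - 1)*(t^2 - 3*t) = t^2*(t - 3)*(t - 2)*(t - 1)*(t - 3)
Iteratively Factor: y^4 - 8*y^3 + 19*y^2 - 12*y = (y - 4)*(y^3 - 4*y^2 + 3*y) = (y - 4)*(y - 1)*(y^2 - 3*y) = (y - 4)*(y - 3)*(y - 1)*(y)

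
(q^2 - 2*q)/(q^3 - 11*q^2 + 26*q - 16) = q/(q^2 - 9*q + 8)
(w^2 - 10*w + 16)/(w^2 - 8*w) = (w - 2)/w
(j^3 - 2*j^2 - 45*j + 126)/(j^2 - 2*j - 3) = (j^2 + j - 42)/(j + 1)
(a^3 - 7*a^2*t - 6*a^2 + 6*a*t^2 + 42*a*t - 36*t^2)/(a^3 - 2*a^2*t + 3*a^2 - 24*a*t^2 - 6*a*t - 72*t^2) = (a^2 - a*t - 6*a + 6*t)/(a^2 + 4*a*t + 3*a + 12*t)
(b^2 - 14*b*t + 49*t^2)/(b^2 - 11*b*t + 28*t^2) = (-b + 7*t)/(-b + 4*t)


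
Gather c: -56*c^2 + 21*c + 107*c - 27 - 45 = -56*c^2 + 128*c - 72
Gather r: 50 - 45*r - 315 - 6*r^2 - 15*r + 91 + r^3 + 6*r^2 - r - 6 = r^3 - 61*r - 180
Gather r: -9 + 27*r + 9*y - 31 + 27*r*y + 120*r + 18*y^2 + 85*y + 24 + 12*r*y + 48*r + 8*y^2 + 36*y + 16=r*(39*y + 195) + 26*y^2 + 130*y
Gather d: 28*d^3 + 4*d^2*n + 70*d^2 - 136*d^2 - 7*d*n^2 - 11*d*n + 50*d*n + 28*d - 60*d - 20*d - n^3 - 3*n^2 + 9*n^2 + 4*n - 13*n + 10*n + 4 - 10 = 28*d^3 + d^2*(4*n - 66) + d*(-7*n^2 + 39*n - 52) - n^3 + 6*n^2 + n - 6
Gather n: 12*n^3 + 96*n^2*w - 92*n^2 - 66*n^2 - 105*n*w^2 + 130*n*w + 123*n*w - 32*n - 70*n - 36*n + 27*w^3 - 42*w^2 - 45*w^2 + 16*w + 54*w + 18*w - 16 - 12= 12*n^3 + n^2*(96*w - 158) + n*(-105*w^2 + 253*w - 138) + 27*w^3 - 87*w^2 + 88*w - 28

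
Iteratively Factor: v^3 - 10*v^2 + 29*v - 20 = (v - 1)*(v^2 - 9*v + 20) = (v - 4)*(v - 1)*(v - 5)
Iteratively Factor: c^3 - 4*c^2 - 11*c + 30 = (c - 5)*(c^2 + c - 6) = (c - 5)*(c + 3)*(c - 2)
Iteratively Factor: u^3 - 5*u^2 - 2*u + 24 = (u - 4)*(u^2 - u - 6) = (u - 4)*(u + 2)*(u - 3)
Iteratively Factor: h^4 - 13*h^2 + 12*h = (h - 1)*(h^3 + h^2 - 12*h) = (h - 1)*(h + 4)*(h^2 - 3*h) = (h - 3)*(h - 1)*(h + 4)*(h)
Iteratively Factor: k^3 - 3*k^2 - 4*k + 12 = (k + 2)*(k^2 - 5*k + 6) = (k - 2)*(k + 2)*(k - 3)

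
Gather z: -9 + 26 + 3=20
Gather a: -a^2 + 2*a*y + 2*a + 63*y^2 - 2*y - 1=-a^2 + a*(2*y + 2) + 63*y^2 - 2*y - 1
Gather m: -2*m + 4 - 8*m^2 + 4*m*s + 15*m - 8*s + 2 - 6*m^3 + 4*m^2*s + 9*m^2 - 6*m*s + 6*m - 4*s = -6*m^3 + m^2*(4*s + 1) + m*(19 - 2*s) - 12*s + 6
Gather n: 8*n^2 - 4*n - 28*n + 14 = 8*n^2 - 32*n + 14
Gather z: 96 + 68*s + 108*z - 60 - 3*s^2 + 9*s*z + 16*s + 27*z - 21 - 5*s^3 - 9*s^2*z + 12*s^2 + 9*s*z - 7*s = -5*s^3 + 9*s^2 + 77*s + z*(-9*s^2 + 18*s + 135) + 15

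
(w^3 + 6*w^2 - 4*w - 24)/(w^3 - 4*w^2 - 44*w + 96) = (w + 2)/(w - 8)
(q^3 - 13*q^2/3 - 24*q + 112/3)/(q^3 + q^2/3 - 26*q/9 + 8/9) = 3*(q^2 - 3*q - 28)/(3*q^2 + 5*q - 2)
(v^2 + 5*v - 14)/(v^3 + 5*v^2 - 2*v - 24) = (v + 7)/(v^2 + 7*v + 12)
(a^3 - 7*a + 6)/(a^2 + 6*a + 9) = (a^2 - 3*a + 2)/(a + 3)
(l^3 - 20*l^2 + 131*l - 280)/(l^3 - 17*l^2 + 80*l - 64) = (l^2 - 12*l + 35)/(l^2 - 9*l + 8)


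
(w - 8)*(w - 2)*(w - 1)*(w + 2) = w^4 - 9*w^3 + 4*w^2 + 36*w - 32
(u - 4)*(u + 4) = u^2 - 16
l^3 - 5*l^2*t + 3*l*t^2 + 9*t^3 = (l - 3*t)^2*(l + t)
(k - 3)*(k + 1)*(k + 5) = k^3 + 3*k^2 - 13*k - 15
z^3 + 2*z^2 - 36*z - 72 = (z - 6)*(z + 2)*(z + 6)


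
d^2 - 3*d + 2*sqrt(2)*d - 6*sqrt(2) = (d - 3)*(d + 2*sqrt(2))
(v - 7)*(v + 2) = v^2 - 5*v - 14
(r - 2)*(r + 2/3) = r^2 - 4*r/3 - 4/3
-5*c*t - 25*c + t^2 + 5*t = (-5*c + t)*(t + 5)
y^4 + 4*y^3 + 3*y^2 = y^2*(y + 1)*(y + 3)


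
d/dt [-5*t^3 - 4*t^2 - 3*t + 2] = -15*t^2 - 8*t - 3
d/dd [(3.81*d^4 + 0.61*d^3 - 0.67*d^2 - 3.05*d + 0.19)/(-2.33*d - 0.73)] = (-26.6319*d^4 - 13.9678*d^3 + 0.2252*d^2 + 0.9782*d + 2.6692)/(5.4289*d^2 + 3.4018*d + 0.5329)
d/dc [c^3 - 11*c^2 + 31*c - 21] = 3*c^2 - 22*c + 31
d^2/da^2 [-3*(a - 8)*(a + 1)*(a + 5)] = 12 - 18*a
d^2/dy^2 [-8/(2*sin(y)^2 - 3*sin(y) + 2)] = 8*(16*sin(y)^4 - 18*sin(y)^3 - 31*sin(y)^2 + 42*sin(y) - 10)/(-3*sin(y) - cos(2*y) + 3)^3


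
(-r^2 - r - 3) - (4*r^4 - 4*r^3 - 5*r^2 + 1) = -4*r^4 + 4*r^3 + 4*r^2 - r - 4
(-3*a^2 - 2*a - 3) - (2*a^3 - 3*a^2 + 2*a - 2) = -2*a^3 - 4*a - 1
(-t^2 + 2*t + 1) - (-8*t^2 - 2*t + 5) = 7*t^2 + 4*t - 4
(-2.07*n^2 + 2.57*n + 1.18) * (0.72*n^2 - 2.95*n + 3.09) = -1.4904*n^4 + 7.9569*n^3 - 13.1282*n^2 + 4.4603*n + 3.6462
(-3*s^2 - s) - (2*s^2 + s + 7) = -5*s^2 - 2*s - 7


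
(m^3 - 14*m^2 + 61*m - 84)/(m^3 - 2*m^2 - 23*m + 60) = (m - 7)/(m + 5)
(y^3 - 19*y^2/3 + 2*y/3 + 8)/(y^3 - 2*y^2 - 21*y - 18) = (y - 4/3)/(y + 3)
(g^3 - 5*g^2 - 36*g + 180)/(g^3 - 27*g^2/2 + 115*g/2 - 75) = 2*(g + 6)/(2*g - 5)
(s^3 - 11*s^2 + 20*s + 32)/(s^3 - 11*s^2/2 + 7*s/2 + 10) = 2*(s - 8)/(2*s - 5)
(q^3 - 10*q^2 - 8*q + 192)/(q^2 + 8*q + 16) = (q^2 - 14*q + 48)/(q + 4)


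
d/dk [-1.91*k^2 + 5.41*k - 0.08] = 5.41 - 3.82*k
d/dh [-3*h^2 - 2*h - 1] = -6*h - 2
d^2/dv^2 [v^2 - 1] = 2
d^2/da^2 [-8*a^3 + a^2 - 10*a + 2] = 2 - 48*a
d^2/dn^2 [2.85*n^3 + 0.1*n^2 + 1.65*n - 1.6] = 17.1*n + 0.2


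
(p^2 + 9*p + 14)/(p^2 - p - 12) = (p^2 + 9*p + 14)/(p^2 - p - 12)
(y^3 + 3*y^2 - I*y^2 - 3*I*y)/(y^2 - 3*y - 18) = y*(y - I)/(y - 6)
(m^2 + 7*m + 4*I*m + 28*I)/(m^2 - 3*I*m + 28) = (m + 7)/(m - 7*I)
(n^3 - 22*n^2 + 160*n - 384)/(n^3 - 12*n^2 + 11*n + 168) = (n^2 - 14*n + 48)/(n^2 - 4*n - 21)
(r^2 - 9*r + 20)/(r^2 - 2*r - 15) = (r - 4)/(r + 3)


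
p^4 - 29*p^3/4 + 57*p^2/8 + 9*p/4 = p*(p - 6)*(p - 3/2)*(p + 1/4)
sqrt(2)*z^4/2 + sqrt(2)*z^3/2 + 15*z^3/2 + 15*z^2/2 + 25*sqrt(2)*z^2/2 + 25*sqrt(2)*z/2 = z*(z + 5*sqrt(2)/2)*(z + 5*sqrt(2))*(sqrt(2)*z/2 + sqrt(2)/2)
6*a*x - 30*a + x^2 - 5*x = (6*a + x)*(x - 5)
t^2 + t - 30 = (t - 5)*(t + 6)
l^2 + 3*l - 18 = (l - 3)*(l + 6)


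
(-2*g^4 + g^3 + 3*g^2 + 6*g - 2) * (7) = -14*g^4 + 7*g^3 + 21*g^2 + 42*g - 14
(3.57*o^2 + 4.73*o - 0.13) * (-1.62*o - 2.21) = -5.7834*o^3 - 15.5523*o^2 - 10.2427*o + 0.2873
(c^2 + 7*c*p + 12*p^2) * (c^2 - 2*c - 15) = c^4 + 7*c^3*p - 2*c^3 + 12*c^2*p^2 - 14*c^2*p - 15*c^2 - 24*c*p^2 - 105*c*p - 180*p^2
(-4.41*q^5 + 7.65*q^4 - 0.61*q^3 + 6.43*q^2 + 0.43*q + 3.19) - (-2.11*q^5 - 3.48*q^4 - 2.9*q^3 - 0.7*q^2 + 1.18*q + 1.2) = -2.3*q^5 + 11.13*q^4 + 2.29*q^3 + 7.13*q^2 - 0.75*q + 1.99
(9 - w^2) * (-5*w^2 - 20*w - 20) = 5*w^4 + 20*w^3 - 25*w^2 - 180*w - 180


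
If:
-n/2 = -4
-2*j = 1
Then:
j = -1/2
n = 8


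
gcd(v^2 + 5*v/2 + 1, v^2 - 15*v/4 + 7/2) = 1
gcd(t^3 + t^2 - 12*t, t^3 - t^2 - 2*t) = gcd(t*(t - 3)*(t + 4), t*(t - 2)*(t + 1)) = t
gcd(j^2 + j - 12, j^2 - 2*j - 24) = j + 4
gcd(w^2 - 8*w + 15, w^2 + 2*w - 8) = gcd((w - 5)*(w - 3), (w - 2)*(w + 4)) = 1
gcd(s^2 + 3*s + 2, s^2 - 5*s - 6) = s + 1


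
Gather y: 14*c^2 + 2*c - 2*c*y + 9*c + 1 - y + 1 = 14*c^2 + 11*c + y*(-2*c - 1) + 2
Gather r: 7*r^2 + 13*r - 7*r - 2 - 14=7*r^2 + 6*r - 16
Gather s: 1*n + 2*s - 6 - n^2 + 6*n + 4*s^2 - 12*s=-n^2 + 7*n + 4*s^2 - 10*s - 6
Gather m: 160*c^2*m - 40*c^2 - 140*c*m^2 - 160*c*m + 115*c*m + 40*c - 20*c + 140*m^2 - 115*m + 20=-40*c^2 + 20*c + m^2*(140 - 140*c) + m*(160*c^2 - 45*c - 115) + 20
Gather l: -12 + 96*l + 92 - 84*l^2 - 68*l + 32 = -84*l^2 + 28*l + 112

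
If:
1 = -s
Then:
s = -1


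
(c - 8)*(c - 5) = c^2 - 13*c + 40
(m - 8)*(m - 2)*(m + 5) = m^3 - 5*m^2 - 34*m + 80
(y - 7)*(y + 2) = y^2 - 5*y - 14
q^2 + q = q*(q + 1)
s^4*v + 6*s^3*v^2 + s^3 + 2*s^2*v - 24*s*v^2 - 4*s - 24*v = (s - 2)*(s + 2)*(s + 6*v)*(s*v + 1)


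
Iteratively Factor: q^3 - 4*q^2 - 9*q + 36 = (q - 3)*(q^2 - q - 12) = (q - 4)*(q - 3)*(q + 3)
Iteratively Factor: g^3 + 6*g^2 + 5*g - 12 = (g + 3)*(g^2 + 3*g - 4) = (g - 1)*(g + 3)*(g + 4)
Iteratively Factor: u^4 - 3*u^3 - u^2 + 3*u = (u - 3)*(u^3 - u) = u*(u - 3)*(u^2 - 1) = u*(u - 3)*(u + 1)*(u - 1)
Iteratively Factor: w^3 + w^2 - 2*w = (w - 1)*(w^2 + 2*w) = w*(w - 1)*(w + 2)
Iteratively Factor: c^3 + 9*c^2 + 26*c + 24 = (c + 3)*(c^2 + 6*c + 8) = (c + 2)*(c + 3)*(c + 4)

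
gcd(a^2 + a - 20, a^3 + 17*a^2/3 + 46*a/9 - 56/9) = 1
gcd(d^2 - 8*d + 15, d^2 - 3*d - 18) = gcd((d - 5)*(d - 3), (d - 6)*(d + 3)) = 1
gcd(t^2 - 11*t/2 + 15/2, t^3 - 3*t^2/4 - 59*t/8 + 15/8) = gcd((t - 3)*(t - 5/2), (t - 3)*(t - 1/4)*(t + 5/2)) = t - 3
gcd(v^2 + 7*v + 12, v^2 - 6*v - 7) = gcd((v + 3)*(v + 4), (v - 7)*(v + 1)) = 1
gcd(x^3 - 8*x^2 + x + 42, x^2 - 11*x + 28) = x - 7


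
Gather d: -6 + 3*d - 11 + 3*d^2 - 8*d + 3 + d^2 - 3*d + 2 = 4*d^2 - 8*d - 12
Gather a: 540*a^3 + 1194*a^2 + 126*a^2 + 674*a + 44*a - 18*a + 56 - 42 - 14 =540*a^3 + 1320*a^2 + 700*a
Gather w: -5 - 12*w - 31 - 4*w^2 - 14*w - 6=-4*w^2 - 26*w - 42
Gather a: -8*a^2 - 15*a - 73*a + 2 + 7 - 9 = -8*a^2 - 88*a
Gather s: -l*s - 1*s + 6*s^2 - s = 6*s^2 + s*(-l - 2)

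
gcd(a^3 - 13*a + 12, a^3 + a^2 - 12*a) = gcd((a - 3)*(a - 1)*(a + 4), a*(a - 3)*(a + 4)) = a^2 + a - 12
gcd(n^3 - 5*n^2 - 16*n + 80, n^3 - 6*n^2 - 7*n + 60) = n^2 - 9*n + 20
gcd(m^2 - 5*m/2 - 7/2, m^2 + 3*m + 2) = m + 1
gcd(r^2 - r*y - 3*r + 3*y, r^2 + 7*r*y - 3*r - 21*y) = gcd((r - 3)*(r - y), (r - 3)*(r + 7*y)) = r - 3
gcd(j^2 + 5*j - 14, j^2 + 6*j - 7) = j + 7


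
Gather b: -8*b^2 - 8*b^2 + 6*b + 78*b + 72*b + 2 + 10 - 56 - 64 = -16*b^2 + 156*b - 108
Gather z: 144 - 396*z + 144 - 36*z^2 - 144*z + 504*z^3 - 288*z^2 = 504*z^3 - 324*z^2 - 540*z + 288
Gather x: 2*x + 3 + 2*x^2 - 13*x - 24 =2*x^2 - 11*x - 21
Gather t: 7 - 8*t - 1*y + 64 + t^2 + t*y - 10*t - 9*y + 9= t^2 + t*(y - 18) - 10*y + 80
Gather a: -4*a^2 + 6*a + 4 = -4*a^2 + 6*a + 4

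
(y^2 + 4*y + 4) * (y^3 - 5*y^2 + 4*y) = y^5 - y^4 - 12*y^3 - 4*y^2 + 16*y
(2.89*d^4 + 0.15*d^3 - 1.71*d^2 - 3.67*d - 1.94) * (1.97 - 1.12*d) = -3.2368*d^5 + 5.5253*d^4 + 2.2107*d^3 + 0.7417*d^2 - 5.0571*d - 3.8218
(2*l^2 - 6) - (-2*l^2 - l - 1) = 4*l^2 + l - 5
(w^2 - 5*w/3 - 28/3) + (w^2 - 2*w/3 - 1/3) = 2*w^2 - 7*w/3 - 29/3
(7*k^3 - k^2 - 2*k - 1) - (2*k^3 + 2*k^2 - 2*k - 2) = 5*k^3 - 3*k^2 + 1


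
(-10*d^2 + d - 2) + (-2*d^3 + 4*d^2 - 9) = -2*d^3 - 6*d^2 + d - 11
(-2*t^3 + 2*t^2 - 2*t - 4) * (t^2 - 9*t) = -2*t^5 + 20*t^4 - 20*t^3 + 14*t^2 + 36*t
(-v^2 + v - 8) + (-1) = -v^2 + v - 9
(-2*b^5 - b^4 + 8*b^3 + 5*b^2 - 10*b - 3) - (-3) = -2*b^5 - b^4 + 8*b^3 + 5*b^2 - 10*b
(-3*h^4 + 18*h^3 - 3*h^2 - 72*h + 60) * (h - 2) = -3*h^5 + 24*h^4 - 39*h^3 - 66*h^2 + 204*h - 120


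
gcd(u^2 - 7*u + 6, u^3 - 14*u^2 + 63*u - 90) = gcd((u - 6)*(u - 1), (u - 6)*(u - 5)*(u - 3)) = u - 6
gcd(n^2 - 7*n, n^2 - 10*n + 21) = n - 7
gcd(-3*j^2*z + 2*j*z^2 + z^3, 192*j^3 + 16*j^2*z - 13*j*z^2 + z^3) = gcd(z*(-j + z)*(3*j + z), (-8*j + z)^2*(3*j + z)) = 3*j + z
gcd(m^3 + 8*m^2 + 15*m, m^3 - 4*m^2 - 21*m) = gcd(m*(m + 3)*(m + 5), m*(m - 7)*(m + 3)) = m^2 + 3*m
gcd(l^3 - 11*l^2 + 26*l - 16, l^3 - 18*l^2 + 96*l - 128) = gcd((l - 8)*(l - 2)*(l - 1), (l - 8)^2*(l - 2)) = l^2 - 10*l + 16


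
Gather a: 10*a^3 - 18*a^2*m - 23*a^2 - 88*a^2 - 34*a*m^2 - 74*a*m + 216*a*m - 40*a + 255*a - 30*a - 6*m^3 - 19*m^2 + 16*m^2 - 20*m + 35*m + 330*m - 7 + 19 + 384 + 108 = 10*a^3 + a^2*(-18*m - 111) + a*(-34*m^2 + 142*m + 185) - 6*m^3 - 3*m^2 + 345*m + 504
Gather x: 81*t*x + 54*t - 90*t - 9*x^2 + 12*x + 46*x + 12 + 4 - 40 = -36*t - 9*x^2 + x*(81*t + 58) - 24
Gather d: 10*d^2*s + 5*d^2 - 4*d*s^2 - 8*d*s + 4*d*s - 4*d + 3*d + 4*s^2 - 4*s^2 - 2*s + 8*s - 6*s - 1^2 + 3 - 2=d^2*(10*s + 5) + d*(-4*s^2 - 4*s - 1)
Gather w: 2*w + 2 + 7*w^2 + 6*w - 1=7*w^2 + 8*w + 1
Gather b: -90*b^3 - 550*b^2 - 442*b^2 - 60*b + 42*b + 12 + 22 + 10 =-90*b^3 - 992*b^2 - 18*b + 44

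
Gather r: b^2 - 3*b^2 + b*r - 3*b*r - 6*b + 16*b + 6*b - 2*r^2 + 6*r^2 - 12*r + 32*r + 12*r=-2*b^2 + 16*b + 4*r^2 + r*(32 - 2*b)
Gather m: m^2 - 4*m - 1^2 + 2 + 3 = m^2 - 4*m + 4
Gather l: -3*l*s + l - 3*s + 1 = l*(1 - 3*s) - 3*s + 1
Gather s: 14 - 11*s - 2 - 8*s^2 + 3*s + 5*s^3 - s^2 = 5*s^3 - 9*s^2 - 8*s + 12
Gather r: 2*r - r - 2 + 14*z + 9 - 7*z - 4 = r + 7*z + 3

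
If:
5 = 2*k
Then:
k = 5/2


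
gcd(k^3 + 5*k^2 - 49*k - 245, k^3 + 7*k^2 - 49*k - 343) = k^2 - 49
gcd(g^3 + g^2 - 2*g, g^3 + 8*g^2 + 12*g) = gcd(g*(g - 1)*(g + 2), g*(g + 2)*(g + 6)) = g^2 + 2*g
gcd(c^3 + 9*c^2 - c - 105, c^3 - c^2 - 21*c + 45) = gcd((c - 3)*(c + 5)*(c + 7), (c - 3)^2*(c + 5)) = c^2 + 2*c - 15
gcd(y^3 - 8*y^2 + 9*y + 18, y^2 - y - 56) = 1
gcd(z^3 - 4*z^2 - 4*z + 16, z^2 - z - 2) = z - 2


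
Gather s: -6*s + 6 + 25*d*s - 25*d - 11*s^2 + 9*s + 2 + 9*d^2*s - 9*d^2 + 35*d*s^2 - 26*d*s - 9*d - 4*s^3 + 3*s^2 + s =-9*d^2 - 34*d - 4*s^3 + s^2*(35*d - 8) + s*(9*d^2 - d + 4) + 8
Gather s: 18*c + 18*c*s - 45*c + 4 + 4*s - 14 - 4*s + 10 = 18*c*s - 27*c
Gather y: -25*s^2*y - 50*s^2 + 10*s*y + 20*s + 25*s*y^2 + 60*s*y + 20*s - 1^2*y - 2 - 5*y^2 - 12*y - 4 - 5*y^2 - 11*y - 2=-50*s^2 + 40*s + y^2*(25*s - 10) + y*(-25*s^2 + 70*s - 24) - 8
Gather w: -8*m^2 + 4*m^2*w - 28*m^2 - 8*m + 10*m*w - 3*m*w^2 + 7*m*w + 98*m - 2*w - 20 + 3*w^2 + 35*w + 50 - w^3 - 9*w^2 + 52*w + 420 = -36*m^2 + 90*m - w^3 + w^2*(-3*m - 6) + w*(4*m^2 + 17*m + 85) + 450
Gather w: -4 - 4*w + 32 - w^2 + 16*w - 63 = -w^2 + 12*w - 35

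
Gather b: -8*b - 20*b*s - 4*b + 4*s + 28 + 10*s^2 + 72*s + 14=b*(-20*s - 12) + 10*s^2 + 76*s + 42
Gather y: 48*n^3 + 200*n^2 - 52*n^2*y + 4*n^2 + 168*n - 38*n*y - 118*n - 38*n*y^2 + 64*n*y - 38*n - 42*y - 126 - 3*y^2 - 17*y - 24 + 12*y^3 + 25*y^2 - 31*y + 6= 48*n^3 + 204*n^2 + 12*n + 12*y^3 + y^2*(22 - 38*n) + y*(-52*n^2 + 26*n - 90) - 144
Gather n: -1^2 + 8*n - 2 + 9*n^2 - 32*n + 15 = 9*n^2 - 24*n + 12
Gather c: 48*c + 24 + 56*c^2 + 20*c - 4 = 56*c^2 + 68*c + 20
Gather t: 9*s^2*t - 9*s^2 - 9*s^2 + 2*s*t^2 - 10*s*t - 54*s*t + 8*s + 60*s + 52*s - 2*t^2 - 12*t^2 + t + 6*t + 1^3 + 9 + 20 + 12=-18*s^2 + 120*s + t^2*(2*s - 14) + t*(9*s^2 - 64*s + 7) + 42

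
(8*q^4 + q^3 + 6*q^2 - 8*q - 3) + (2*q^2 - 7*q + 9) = 8*q^4 + q^3 + 8*q^2 - 15*q + 6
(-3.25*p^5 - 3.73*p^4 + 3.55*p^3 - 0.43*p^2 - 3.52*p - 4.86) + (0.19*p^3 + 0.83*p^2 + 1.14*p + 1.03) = -3.25*p^5 - 3.73*p^4 + 3.74*p^3 + 0.4*p^2 - 2.38*p - 3.83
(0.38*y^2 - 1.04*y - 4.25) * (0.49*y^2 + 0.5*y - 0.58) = 0.1862*y^4 - 0.3196*y^3 - 2.8229*y^2 - 1.5218*y + 2.465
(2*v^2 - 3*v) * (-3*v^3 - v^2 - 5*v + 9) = -6*v^5 + 7*v^4 - 7*v^3 + 33*v^2 - 27*v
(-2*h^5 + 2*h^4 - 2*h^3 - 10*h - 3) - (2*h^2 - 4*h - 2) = -2*h^5 + 2*h^4 - 2*h^3 - 2*h^2 - 6*h - 1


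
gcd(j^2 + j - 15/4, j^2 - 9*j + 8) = 1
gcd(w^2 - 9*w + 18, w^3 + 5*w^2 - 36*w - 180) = w - 6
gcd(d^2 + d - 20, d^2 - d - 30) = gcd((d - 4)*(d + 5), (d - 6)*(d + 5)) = d + 5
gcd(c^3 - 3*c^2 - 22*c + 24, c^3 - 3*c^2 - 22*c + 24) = c^3 - 3*c^2 - 22*c + 24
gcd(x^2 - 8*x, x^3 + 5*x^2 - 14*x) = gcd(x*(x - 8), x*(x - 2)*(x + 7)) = x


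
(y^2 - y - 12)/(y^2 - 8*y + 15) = (y^2 - y - 12)/(y^2 - 8*y + 15)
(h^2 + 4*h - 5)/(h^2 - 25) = (h - 1)/(h - 5)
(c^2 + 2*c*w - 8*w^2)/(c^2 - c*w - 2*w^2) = (c + 4*w)/(c + w)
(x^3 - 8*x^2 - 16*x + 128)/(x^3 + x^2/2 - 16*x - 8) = 2*(x - 8)/(2*x + 1)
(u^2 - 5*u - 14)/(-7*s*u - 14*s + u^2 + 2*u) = (7 - u)/(7*s - u)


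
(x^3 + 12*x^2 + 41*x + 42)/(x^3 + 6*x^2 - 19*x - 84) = (x + 2)/(x - 4)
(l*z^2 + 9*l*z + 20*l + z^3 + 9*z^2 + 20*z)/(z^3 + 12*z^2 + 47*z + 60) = (l + z)/(z + 3)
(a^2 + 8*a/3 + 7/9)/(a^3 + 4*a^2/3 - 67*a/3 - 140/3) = (a + 1/3)/(a^2 - a - 20)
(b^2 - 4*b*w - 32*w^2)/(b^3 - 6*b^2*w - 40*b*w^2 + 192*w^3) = (-b - 4*w)/(-b^2 - 2*b*w + 24*w^2)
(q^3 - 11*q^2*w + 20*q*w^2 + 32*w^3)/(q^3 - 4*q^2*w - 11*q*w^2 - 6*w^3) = (q^2 - 12*q*w + 32*w^2)/(q^2 - 5*q*w - 6*w^2)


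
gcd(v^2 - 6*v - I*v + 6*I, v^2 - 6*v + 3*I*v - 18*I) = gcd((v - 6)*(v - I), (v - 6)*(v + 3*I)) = v - 6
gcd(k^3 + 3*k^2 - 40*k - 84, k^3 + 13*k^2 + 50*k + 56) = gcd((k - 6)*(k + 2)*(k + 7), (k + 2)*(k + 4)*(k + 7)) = k^2 + 9*k + 14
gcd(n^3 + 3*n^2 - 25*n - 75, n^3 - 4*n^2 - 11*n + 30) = n^2 - 2*n - 15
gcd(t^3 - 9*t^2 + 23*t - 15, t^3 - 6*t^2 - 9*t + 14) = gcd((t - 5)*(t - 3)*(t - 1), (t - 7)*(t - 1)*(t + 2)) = t - 1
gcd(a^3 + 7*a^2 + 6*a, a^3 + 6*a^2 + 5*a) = a^2 + a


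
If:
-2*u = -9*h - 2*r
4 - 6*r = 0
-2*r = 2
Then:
No Solution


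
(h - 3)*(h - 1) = h^2 - 4*h + 3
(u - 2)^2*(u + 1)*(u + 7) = u^4 + 4*u^3 - 21*u^2 + 4*u + 28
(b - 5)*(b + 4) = b^2 - b - 20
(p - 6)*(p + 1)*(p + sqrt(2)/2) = p^3 - 5*p^2 + sqrt(2)*p^2/2 - 6*p - 5*sqrt(2)*p/2 - 3*sqrt(2)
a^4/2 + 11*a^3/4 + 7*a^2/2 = a^2*(a/2 + 1)*(a + 7/2)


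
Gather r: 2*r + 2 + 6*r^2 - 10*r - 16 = 6*r^2 - 8*r - 14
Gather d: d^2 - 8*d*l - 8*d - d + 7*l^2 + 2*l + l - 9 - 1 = d^2 + d*(-8*l - 9) + 7*l^2 + 3*l - 10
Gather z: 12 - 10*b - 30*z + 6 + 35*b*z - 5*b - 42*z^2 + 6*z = -15*b - 42*z^2 + z*(35*b - 24) + 18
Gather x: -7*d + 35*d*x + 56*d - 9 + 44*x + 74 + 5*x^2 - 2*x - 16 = 49*d + 5*x^2 + x*(35*d + 42) + 49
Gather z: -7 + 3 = -4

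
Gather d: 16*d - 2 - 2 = 16*d - 4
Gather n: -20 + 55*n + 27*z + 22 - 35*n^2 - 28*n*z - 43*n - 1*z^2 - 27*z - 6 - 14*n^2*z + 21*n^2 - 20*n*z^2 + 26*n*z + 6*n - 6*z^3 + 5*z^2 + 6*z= n^2*(-14*z - 14) + n*(-20*z^2 - 2*z + 18) - 6*z^3 + 4*z^2 + 6*z - 4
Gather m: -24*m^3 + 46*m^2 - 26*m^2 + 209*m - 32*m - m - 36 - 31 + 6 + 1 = -24*m^3 + 20*m^2 + 176*m - 60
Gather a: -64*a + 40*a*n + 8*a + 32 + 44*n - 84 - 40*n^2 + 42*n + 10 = a*(40*n - 56) - 40*n^2 + 86*n - 42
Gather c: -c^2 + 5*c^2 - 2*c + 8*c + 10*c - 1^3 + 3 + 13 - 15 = 4*c^2 + 16*c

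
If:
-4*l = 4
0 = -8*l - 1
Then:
No Solution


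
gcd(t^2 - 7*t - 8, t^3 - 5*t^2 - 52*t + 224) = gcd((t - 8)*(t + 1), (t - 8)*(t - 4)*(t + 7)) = t - 8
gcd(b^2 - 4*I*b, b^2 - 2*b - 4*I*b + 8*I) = b - 4*I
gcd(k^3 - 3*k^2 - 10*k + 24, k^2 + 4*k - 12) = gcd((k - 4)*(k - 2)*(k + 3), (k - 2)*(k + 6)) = k - 2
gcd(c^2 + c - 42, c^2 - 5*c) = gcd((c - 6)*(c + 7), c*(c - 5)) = 1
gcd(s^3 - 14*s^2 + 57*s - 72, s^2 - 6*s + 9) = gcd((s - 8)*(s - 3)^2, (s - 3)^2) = s^2 - 6*s + 9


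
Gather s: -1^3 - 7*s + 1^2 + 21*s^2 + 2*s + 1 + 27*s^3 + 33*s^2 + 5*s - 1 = 27*s^3 + 54*s^2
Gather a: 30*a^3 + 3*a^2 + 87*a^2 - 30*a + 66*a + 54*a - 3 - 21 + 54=30*a^3 + 90*a^2 + 90*a + 30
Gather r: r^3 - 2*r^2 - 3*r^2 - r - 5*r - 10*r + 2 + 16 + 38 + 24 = r^3 - 5*r^2 - 16*r + 80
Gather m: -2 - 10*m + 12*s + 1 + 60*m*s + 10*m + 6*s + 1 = 60*m*s + 18*s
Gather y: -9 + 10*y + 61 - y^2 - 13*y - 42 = -y^2 - 3*y + 10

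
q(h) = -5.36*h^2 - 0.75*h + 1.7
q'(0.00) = -0.75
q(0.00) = 1.70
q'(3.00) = -32.91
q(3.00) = -48.79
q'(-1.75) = 18.01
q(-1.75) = -13.40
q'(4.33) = -47.17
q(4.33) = -102.04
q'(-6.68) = 70.86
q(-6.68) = -232.47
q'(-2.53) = 26.37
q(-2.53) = -30.71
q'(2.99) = -32.80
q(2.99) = -48.46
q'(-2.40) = 24.98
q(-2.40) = -27.37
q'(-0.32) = 2.68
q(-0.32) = 1.39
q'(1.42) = -15.97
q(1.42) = -10.17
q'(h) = -10.72*h - 0.75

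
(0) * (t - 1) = 0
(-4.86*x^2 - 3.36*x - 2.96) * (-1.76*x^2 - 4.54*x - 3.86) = 8.5536*x^4 + 27.978*x^3 + 39.2236*x^2 + 26.408*x + 11.4256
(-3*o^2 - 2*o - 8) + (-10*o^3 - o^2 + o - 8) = -10*o^3 - 4*o^2 - o - 16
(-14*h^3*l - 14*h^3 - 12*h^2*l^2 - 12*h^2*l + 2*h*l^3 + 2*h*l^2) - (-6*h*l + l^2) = -14*h^3*l - 14*h^3 - 12*h^2*l^2 - 12*h^2*l + 2*h*l^3 + 2*h*l^2 + 6*h*l - l^2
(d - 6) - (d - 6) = 0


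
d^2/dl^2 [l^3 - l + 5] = 6*l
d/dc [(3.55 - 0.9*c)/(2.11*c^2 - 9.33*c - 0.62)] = (1.899*c^2 - 14.981*c + 33.6795)/(4.4521*c^4 - 39.3726*c^3 + 84.4325*c^2 + 11.5692*c + 0.3844)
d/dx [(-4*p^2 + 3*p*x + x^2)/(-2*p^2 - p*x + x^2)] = 2*p*(-5*p^2 + 2*p*x - 2*x^2)/(4*p^4 + 4*p^3*x - 3*p^2*x^2 - 2*p*x^3 + x^4)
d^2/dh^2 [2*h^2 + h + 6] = 4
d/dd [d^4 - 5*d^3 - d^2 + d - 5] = 4*d^3 - 15*d^2 - 2*d + 1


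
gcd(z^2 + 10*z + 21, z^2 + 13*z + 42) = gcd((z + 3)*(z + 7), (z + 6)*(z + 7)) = z + 7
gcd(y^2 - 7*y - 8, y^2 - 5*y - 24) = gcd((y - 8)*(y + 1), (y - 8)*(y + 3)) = y - 8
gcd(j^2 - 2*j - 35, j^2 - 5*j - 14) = j - 7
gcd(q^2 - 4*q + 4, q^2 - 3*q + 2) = q - 2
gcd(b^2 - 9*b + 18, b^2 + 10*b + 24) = 1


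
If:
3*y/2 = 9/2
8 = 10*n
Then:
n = 4/5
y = 3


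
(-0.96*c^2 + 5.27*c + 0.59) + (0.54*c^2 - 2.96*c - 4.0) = -0.42*c^2 + 2.31*c - 3.41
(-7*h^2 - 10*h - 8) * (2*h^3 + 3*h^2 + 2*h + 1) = -14*h^5 - 41*h^4 - 60*h^3 - 51*h^2 - 26*h - 8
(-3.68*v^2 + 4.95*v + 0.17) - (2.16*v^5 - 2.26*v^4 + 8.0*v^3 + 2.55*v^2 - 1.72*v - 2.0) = -2.16*v^5 + 2.26*v^4 - 8.0*v^3 - 6.23*v^2 + 6.67*v + 2.17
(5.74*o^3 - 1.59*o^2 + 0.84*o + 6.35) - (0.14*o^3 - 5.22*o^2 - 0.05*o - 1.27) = 5.6*o^3 + 3.63*o^2 + 0.89*o + 7.62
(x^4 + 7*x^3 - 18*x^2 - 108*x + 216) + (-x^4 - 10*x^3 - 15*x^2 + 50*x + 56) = -3*x^3 - 33*x^2 - 58*x + 272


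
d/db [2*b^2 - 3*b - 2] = 4*b - 3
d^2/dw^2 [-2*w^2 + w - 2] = -4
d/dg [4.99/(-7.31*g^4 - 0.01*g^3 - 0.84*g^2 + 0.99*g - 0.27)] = (145.9076*g^3 + 0.1497*g^2 + 8.3832*g - 4.9401)/(7.31*g^4 + 0.01*g^3 + 0.84*g^2 - 0.99*g + 0.27)^2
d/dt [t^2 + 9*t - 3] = 2*t + 9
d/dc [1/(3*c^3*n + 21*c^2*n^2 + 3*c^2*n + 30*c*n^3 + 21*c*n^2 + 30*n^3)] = (-3*c^2 - 14*c*n - 2*c - 10*n^2 - 7*n)/(3*n*(c^3 + 7*c^2*n + c^2 + 10*c*n^2 + 7*c*n + 10*n^2)^2)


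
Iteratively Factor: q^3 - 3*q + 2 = (q - 1)*(q^2 + q - 2) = (q - 1)*(q + 2)*(q - 1)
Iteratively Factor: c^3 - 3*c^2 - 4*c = (c + 1)*(c^2 - 4*c) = (c - 4)*(c + 1)*(c)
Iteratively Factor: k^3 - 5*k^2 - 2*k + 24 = (k - 3)*(k^2 - 2*k - 8) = (k - 3)*(k + 2)*(k - 4)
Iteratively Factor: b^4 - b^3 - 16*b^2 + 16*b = (b)*(b^3 - b^2 - 16*b + 16) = b*(b - 1)*(b^2 - 16) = b*(b - 1)*(b + 4)*(b - 4)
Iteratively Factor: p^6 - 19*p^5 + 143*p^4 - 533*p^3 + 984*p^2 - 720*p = (p - 4)*(p^5 - 15*p^4 + 83*p^3 - 201*p^2 + 180*p) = (p - 4)^2*(p^4 - 11*p^3 + 39*p^2 - 45*p) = (p - 4)^2*(p - 3)*(p^3 - 8*p^2 + 15*p) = p*(p - 4)^2*(p - 3)*(p^2 - 8*p + 15) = p*(p - 4)^2*(p - 3)^2*(p - 5)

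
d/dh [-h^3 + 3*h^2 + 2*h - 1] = -3*h^2 + 6*h + 2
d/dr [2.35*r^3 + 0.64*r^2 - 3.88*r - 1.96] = 7.05*r^2 + 1.28*r - 3.88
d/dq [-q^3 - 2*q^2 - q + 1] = -3*q^2 - 4*q - 1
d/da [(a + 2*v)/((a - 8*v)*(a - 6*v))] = (-a^2 - 4*a*v + 76*v^2)/(a^4 - 28*a^3*v + 292*a^2*v^2 - 1344*a*v^3 + 2304*v^4)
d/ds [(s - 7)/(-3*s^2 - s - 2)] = (-3*s^2 - s + (s - 7)*(6*s + 1) - 2)/(3*s^2 + s + 2)^2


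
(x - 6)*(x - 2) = x^2 - 8*x + 12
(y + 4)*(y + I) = y^2 + 4*y + I*y + 4*I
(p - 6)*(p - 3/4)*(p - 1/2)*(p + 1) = p^4 - 25*p^3/4 + 5*p^2/8 + 45*p/8 - 9/4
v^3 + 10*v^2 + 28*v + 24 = (v + 2)^2*(v + 6)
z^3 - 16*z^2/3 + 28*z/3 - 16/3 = (z - 2)^2*(z - 4/3)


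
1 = 1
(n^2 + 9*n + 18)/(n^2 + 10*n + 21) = (n + 6)/(n + 7)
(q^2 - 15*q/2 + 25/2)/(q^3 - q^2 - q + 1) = (q^2 - 15*q/2 + 25/2)/(q^3 - q^2 - q + 1)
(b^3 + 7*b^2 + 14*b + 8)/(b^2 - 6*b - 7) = (b^2 + 6*b + 8)/(b - 7)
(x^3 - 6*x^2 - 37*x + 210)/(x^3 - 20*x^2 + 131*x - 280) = (x + 6)/(x - 8)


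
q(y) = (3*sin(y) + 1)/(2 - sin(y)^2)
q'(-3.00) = -1.46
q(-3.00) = 0.29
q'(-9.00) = -1.55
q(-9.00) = -0.13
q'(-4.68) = -0.36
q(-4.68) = 3.99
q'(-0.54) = 1.64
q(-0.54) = -0.31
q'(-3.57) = -2.00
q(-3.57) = 1.23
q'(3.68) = -1.64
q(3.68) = -0.31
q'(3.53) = -1.52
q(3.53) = -0.07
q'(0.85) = 2.94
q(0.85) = 2.27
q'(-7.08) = 1.93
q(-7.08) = -0.77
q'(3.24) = -1.47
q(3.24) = 0.35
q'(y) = 3*cos(y)/(2 - sin(y)^2) + 2*(3*sin(y) + 1)*sin(y)*cos(y)/(2 - sin(y)^2)^2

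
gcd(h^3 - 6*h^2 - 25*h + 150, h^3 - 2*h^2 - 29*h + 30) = h^2 - h - 30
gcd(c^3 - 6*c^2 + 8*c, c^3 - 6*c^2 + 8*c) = c^3 - 6*c^2 + 8*c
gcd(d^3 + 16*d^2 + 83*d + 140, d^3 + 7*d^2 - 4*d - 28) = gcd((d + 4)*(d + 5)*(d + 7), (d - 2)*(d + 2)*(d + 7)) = d + 7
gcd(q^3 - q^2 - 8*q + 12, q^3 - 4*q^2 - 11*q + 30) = q^2 + q - 6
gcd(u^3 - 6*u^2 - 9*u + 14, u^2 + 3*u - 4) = u - 1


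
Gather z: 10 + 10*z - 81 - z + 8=9*z - 63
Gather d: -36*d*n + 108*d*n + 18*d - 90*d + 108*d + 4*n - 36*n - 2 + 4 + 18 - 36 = d*(72*n + 36) - 32*n - 16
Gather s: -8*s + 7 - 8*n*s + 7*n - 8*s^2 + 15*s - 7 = 7*n - 8*s^2 + s*(7 - 8*n)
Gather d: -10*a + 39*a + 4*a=33*a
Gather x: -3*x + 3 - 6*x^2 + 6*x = -6*x^2 + 3*x + 3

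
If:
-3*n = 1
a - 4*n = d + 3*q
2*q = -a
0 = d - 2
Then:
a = 4/15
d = 2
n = -1/3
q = -2/15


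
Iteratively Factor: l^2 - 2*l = (l)*(l - 2)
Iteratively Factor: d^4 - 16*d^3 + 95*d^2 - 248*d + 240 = (d - 4)*(d^3 - 12*d^2 + 47*d - 60) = (d - 5)*(d - 4)*(d^2 - 7*d + 12) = (d - 5)*(d - 4)^2*(d - 3)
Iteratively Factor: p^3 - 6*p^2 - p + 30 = (p - 3)*(p^2 - 3*p - 10) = (p - 3)*(p + 2)*(p - 5)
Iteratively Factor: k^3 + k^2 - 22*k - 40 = (k - 5)*(k^2 + 6*k + 8) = (k - 5)*(k + 4)*(k + 2)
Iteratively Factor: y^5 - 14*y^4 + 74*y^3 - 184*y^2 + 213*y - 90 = (y - 5)*(y^4 - 9*y^3 + 29*y^2 - 39*y + 18) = (y - 5)*(y - 2)*(y^3 - 7*y^2 + 15*y - 9) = (y - 5)*(y - 3)*(y - 2)*(y^2 - 4*y + 3) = (y - 5)*(y - 3)*(y - 2)*(y - 1)*(y - 3)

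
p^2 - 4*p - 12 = (p - 6)*(p + 2)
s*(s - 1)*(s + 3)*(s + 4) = s^4 + 6*s^3 + 5*s^2 - 12*s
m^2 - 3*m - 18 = (m - 6)*(m + 3)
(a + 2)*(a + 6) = a^2 + 8*a + 12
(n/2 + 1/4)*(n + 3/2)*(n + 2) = n^3/2 + 2*n^2 + 19*n/8 + 3/4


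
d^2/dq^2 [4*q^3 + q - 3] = 24*q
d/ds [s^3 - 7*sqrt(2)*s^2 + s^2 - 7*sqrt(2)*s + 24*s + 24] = 3*s^2 - 14*sqrt(2)*s + 2*s - 7*sqrt(2) + 24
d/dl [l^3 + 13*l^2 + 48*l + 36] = 3*l^2 + 26*l + 48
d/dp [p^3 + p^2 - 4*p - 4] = 3*p^2 + 2*p - 4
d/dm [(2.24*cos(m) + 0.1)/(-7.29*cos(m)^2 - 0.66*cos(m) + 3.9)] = (16.3296*sin(m)^2 - 1.458*cos(m) - 25.1316)*sin(m)/(7.29*cos(m)^2 + 0.66*cos(m) - 3.9)^2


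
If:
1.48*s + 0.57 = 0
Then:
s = -0.39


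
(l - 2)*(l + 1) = l^2 - l - 2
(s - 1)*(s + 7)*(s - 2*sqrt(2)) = s^3 - 2*sqrt(2)*s^2 + 6*s^2 - 12*sqrt(2)*s - 7*s + 14*sqrt(2)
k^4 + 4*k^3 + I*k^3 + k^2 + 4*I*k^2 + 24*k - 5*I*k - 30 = (k - 1)*(k + 5)*(k - 2*I)*(k + 3*I)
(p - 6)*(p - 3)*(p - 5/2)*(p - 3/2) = p^4 - 13*p^3 + 231*p^2/4 - 423*p/4 + 135/2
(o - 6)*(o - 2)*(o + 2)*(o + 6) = o^4 - 40*o^2 + 144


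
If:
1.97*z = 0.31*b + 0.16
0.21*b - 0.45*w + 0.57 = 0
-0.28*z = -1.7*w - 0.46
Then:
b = -3.46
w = -0.35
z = -0.46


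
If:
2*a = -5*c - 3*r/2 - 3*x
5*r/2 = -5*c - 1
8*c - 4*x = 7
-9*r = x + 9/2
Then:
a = 251/80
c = -17/320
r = -47/160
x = -297/160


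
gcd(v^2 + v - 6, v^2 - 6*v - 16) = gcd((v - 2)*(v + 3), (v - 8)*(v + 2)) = 1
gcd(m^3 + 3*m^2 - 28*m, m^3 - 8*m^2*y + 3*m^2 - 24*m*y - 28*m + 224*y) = m^2 + 3*m - 28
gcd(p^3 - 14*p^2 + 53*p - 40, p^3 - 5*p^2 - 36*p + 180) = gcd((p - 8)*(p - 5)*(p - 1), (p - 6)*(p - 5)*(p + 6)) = p - 5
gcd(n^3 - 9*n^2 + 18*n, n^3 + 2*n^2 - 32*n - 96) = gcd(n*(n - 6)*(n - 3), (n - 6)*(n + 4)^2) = n - 6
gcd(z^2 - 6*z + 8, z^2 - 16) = z - 4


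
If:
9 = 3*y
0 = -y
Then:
No Solution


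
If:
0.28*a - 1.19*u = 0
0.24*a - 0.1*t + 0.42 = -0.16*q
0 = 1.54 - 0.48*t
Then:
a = 4.25*u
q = -6.375*u - 0.619791666666667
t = 3.21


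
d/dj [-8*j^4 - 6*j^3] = j^2*(-32*j - 18)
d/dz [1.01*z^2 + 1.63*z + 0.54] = 2.02*z + 1.63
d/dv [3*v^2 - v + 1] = 6*v - 1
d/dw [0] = 0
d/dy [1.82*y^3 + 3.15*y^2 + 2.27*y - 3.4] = 5.46*y^2 + 6.3*y + 2.27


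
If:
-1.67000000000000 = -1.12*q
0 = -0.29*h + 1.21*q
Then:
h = 6.22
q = 1.49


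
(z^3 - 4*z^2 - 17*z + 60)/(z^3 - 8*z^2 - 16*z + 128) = (z^2 - 8*z + 15)/(z^2 - 12*z + 32)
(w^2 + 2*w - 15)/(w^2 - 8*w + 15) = (w + 5)/(w - 5)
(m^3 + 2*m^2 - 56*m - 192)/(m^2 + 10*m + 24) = m - 8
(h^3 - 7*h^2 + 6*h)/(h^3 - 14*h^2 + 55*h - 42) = h/(h - 7)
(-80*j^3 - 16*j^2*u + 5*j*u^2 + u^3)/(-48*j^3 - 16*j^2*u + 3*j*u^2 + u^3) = (5*j + u)/(3*j + u)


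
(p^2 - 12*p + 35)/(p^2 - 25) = (p - 7)/(p + 5)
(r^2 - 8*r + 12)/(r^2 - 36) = (r - 2)/(r + 6)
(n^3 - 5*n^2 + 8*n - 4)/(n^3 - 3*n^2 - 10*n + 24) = (n^2 - 3*n + 2)/(n^2 - n - 12)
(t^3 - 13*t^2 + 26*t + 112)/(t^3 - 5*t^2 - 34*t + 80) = (t^2 - 5*t - 14)/(t^2 + 3*t - 10)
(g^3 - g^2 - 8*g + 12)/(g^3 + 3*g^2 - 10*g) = (g^2 + g - 6)/(g*(g + 5))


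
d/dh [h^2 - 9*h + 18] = 2*h - 9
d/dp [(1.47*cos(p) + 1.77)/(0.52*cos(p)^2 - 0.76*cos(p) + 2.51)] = (0.7644*cos(p)^2 + 1.8408*cos(p) - 5.0349)*sin(p)/(0.2704*cos(p)^4 - 0.7904*cos(p)^3 + 3.188*cos(p)^2 - 3.8152*cos(p) + 6.3001)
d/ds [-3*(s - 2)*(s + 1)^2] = 9 - 9*s^2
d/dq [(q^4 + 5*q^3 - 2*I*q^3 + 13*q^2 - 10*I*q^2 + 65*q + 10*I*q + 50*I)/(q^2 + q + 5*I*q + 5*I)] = (2*q^5 + q^4*(8 + 13*I) + q^3*(30 + 66*I) + q^2*(28 + 120*I) + q*(100 + 30*I) + 200 + 275*I)/(q^4 + q^3*(2 + 10*I) + q^2*(-24 + 20*I) + q*(-50 + 10*I) - 25)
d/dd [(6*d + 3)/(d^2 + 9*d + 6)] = 3*(-2*d^2 - 2*d + 3)/(d^4 + 18*d^3 + 93*d^2 + 108*d + 36)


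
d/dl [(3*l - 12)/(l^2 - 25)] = 3*(l^2 - 2*l*(l - 4) - 25)/(l^2 - 25)^2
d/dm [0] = 0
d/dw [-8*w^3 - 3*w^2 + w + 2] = -24*w^2 - 6*w + 1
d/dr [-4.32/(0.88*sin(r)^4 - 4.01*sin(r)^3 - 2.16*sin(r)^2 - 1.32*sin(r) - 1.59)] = (15.2064*sin(r)^3 - 51.9696*sin(r)^2 - 18.6624*sin(r) - 5.7024)*cos(r)/(-0.88*sin(r)^4 + 4.01*sin(r)^3 + 2.16*sin(r)^2 + 1.32*sin(r) + 1.59)^2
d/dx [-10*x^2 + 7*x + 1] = 7 - 20*x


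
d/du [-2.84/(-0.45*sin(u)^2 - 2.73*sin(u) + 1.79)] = -(2.556*sin(u) + 7.7532)*cos(u)/(0.45*sin(u)^2 + 2.73*sin(u) - 1.79)^2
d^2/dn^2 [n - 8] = 0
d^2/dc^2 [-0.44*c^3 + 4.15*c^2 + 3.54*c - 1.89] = 8.3 - 2.64*c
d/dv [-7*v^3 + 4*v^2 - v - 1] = -21*v^2 + 8*v - 1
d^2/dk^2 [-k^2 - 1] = -2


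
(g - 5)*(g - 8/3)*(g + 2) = g^3 - 17*g^2/3 - 2*g + 80/3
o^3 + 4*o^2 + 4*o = o*(o + 2)^2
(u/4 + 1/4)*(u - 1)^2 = u^3/4 - u^2/4 - u/4 + 1/4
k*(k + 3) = k^2 + 3*k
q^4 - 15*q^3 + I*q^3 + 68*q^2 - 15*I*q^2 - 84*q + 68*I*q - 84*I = (q - 7)*(q - 6)*(q - 2)*(q + I)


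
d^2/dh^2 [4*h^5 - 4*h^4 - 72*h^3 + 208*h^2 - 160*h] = 80*h^3 - 48*h^2 - 432*h + 416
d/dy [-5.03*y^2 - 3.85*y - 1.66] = -10.06*y - 3.85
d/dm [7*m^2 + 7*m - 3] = 14*m + 7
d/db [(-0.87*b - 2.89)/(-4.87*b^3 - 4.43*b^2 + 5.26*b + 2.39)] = (-8.4738*b^3 - 46.077*b^2 - 25.6054*b + 13.1221)/(23.7169*b^6 + 43.1482*b^5 - 31.6075*b^4 - 69.8822*b^3 + 6.4922*b^2 + 25.1428*b + 5.7121)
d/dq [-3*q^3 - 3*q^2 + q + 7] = -9*q^2 - 6*q + 1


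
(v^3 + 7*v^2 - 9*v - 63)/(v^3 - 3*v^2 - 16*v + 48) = (v^2 + 10*v + 21)/(v^2 - 16)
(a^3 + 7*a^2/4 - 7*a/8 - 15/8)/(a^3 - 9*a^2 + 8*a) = (8*a^2 + 22*a + 15)/(8*a*(a - 8))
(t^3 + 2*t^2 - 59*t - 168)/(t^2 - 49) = (t^2 - 5*t - 24)/(t - 7)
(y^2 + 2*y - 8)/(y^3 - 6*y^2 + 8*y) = (y + 4)/(y*(y - 4))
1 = 1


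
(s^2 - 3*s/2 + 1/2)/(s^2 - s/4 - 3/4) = 2*(2*s - 1)/(4*s + 3)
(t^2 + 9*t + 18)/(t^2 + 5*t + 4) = (t^2 + 9*t + 18)/(t^2 + 5*t + 4)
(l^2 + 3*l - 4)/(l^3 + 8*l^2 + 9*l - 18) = (l + 4)/(l^2 + 9*l + 18)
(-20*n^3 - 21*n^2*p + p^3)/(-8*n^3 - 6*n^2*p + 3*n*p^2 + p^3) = (-5*n + p)/(-2*n + p)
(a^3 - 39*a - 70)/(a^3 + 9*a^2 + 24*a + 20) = (a - 7)/(a + 2)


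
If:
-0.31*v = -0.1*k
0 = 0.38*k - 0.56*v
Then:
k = 0.00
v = 0.00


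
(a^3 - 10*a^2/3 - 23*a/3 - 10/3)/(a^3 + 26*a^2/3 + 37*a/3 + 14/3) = (a - 5)/(a + 7)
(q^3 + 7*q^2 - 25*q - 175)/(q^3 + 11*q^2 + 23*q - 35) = (q - 5)/(q - 1)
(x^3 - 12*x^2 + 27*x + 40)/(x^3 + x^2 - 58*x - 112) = (x^2 - 4*x - 5)/(x^2 + 9*x + 14)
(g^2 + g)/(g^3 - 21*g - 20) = g/(g^2 - g - 20)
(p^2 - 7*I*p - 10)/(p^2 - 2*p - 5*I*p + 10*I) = (p - 2*I)/(p - 2)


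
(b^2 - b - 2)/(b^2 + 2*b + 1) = (b - 2)/(b + 1)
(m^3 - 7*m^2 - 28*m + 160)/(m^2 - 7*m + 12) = (m^2 - 3*m - 40)/(m - 3)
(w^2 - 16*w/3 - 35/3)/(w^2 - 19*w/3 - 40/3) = (w - 7)/(w - 8)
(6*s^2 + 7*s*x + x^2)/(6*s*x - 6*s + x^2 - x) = (s + x)/(x - 1)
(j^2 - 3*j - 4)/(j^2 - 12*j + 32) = (j + 1)/(j - 8)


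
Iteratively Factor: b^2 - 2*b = (b)*(b - 2)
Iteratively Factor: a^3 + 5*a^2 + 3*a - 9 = (a + 3)*(a^2 + 2*a - 3) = (a + 3)^2*(a - 1)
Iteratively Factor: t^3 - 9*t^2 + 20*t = (t - 4)*(t^2 - 5*t) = t*(t - 4)*(t - 5)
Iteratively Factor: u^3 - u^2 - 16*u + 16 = (u + 4)*(u^2 - 5*u + 4) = (u - 4)*(u + 4)*(u - 1)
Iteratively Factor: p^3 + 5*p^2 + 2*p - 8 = (p + 4)*(p^2 + p - 2) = (p + 2)*(p + 4)*(p - 1)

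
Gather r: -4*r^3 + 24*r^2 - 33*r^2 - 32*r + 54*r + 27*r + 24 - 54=-4*r^3 - 9*r^2 + 49*r - 30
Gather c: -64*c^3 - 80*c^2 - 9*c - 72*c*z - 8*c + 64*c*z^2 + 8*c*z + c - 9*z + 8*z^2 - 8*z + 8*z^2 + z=-64*c^3 - 80*c^2 + c*(64*z^2 - 64*z - 16) + 16*z^2 - 16*z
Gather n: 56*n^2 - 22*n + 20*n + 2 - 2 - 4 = 56*n^2 - 2*n - 4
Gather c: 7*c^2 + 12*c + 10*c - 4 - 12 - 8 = 7*c^2 + 22*c - 24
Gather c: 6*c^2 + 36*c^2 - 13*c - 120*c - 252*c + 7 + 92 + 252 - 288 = 42*c^2 - 385*c + 63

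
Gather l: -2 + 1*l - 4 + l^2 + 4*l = l^2 + 5*l - 6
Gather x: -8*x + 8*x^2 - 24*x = 8*x^2 - 32*x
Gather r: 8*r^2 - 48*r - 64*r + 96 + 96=8*r^2 - 112*r + 192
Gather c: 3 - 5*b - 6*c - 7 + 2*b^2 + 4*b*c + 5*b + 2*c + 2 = 2*b^2 + c*(4*b - 4) - 2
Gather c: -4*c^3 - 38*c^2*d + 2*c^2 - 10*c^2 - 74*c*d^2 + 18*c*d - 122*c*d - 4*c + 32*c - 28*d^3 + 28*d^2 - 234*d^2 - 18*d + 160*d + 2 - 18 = -4*c^3 + c^2*(-38*d - 8) + c*(-74*d^2 - 104*d + 28) - 28*d^3 - 206*d^2 + 142*d - 16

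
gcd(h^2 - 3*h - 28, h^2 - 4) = 1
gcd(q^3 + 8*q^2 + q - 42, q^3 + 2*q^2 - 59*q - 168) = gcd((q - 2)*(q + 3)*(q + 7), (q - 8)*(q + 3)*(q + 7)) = q^2 + 10*q + 21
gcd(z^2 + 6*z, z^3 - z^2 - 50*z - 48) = z + 6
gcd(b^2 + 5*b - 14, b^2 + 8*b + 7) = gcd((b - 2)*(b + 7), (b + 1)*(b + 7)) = b + 7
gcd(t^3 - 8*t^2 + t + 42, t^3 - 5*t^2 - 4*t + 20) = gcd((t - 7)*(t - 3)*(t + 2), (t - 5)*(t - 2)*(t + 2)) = t + 2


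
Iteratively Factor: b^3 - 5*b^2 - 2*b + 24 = (b - 3)*(b^2 - 2*b - 8) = (b - 3)*(b + 2)*(b - 4)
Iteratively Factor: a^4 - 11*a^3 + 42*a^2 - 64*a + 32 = (a - 1)*(a^3 - 10*a^2 + 32*a - 32) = (a - 2)*(a - 1)*(a^2 - 8*a + 16) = (a - 4)*(a - 2)*(a - 1)*(a - 4)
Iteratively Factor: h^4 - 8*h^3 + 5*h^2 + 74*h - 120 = (h - 5)*(h^3 - 3*h^2 - 10*h + 24) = (h - 5)*(h - 2)*(h^2 - h - 12) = (h - 5)*(h - 2)*(h + 3)*(h - 4)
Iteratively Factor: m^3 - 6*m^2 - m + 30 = (m - 5)*(m^2 - m - 6) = (m - 5)*(m + 2)*(m - 3)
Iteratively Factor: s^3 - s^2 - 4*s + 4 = (s + 2)*(s^2 - 3*s + 2) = (s - 1)*(s + 2)*(s - 2)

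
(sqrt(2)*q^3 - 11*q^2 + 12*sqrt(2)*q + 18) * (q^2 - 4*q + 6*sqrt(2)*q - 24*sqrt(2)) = sqrt(2)*q^5 - 4*sqrt(2)*q^4 + q^4 - 54*sqrt(2)*q^3 - 4*q^3 + 162*q^2 + 216*sqrt(2)*q^2 - 648*q + 108*sqrt(2)*q - 432*sqrt(2)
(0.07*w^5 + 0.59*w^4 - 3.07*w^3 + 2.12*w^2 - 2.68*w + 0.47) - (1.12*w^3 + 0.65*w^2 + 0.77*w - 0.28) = 0.07*w^5 + 0.59*w^4 - 4.19*w^3 + 1.47*w^2 - 3.45*w + 0.75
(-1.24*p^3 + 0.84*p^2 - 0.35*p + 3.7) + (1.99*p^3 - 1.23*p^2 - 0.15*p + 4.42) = 0.75*p^3 - 0.39*p^2 - 0.5*p + 8.12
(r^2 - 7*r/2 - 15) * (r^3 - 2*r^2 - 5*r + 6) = r^5 - 11*r^4/2 - 13*r^3 + 107*r^2/2 + 54*r - 90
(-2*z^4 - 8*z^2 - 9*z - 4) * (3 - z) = 2*z^5 - 6*z^4 + 8*z^3 - 15*z^2 - 23*z - 12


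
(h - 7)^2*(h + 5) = h^3 - 9*h^2 - 21*h + 245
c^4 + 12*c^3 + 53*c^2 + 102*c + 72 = (c + 2)*(c + 3)^2*(c + 4)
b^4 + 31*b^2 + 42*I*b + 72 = (b - 6*I)*(b - I)*(b + 3*I)*(b + 4*I)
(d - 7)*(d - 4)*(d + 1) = d^3 - 10*d^2 + 17*d + 28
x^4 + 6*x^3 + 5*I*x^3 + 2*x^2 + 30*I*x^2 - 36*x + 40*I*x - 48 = (x + 2)*(x + 4)*(x + 2*I)*(x + 3*I)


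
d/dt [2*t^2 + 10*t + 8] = 4*t + 10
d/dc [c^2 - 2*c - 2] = 2*c - 2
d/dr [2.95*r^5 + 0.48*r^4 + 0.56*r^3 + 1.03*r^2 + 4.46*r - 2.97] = 14.75*r^4 + 1.92*r^3 + 1.68*r^2 + 2.06*r + 4.46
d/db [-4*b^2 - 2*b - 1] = -8*b - 2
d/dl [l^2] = 2*l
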